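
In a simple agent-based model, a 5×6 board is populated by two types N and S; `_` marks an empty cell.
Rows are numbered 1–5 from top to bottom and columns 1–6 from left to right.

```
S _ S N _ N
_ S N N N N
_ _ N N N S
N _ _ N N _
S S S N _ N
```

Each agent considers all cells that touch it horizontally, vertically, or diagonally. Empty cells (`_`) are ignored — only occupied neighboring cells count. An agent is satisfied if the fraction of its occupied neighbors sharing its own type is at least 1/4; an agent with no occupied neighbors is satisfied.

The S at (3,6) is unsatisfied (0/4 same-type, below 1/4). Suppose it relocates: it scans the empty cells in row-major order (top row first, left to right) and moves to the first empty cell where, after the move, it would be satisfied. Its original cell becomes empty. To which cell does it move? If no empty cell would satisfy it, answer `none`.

Vacating (3,6). Empty cells in order:
  (1,2): 3/4 same-type → satisfied — stop here.

(1,2)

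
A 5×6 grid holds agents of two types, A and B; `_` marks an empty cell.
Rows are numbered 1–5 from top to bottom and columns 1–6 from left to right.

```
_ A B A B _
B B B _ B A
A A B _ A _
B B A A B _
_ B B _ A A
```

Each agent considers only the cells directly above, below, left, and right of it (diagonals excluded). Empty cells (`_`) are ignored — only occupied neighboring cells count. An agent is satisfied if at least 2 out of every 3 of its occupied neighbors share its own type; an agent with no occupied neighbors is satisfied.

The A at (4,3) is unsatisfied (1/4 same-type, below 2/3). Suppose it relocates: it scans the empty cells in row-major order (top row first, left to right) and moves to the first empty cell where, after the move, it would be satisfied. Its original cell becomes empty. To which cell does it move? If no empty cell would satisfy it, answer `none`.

(3,4)

Vacating (4,3). Empty cells in order:
  (1,1): 1/2 same-type → still unsatisfied.
  (1,6): 1/2 same-type → still unsatisfied.
  (2,4): 1/3 same-type → still unsatisfied.
  (3,4): 2/3 same-type → satisfied — stop here.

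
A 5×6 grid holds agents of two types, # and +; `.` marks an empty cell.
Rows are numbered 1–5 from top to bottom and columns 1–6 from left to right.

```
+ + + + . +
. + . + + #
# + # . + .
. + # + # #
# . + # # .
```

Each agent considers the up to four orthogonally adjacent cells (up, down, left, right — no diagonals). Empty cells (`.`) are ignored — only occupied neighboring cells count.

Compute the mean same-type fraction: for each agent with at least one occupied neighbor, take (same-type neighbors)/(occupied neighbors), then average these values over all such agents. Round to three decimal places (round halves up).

(1,1)+ 1/1
(1,2)+ 3/3
(1,3)+ 2/2
(1,4)+ 2/2
(1,6)+ 0/1
(2,2)+ 2/2
(2,4)+ 2/2
(2,5)+ 2/3
(2,6)# 0/2
(3,1)# 0/1
(3,2)+ 2/4
(3,3)# 1/2
(3,5)+ 1/2
(4,2)+ 1/2
(4,3)# 1/4
(4,4)+ 0/3
(4,5)# 2/4
(4,6)# 1/1
(5,1)# — no occupied neighbors
(5,3)+ 0/2
(5,4)# 1/3
(5,5)# 2/2
Sum over 21 agents: 1/1 + 3/3 + 2/2 + 2/2 + 0/1 + 2/2 + 2/2 + 2/3 + 0/2 + 0/1 + 2/4 + 1/2 + 1/2 + 1/2 + 1/4 + 0/3 + 2/4 + 1/1 + 0/2 + 1/3 + 2/2 = 47/4; mean = 47/4 ÷ 21 = 47/84 = 0.559523… → 0.560.

0.560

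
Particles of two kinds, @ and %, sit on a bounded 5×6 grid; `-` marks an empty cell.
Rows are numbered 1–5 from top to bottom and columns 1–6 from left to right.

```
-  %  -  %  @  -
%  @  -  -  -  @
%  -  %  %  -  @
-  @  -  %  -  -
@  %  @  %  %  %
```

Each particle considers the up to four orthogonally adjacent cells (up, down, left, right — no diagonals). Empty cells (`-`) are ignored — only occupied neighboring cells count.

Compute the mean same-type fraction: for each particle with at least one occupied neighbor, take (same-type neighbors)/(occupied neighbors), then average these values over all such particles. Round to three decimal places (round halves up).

0.509

Row 1: (1,2)% 0/1 · (1,4)% 0/1 · (1,5)@ 0/1
Row 2: (2,1)% 1/2 · (2,2)@ 0/2 · (2,6)@ 1/1
Row 3: (3,1)% 1/1 · (3,3)% 1/1 · (3,4)% 2/2 · (3,6)@ 1/1
Row 4: (4,2)@ 0/1 · (4,4)% 2/2
Row 5: (5,1)@ 0/1 · (5,2)% 0/3 · (5,3)@ 0/2 · (5,4)% 2/3 · (5,5)% 2/2 · (5,6)% 1/1
Sum over 18 particles: 0/1 + 0/1 + 0/1 + 1/2 + 0/2 + 1/1 + 1/1 + 1/1 + 2/2 + 1/1 + 0/1 + 2/2 + 0/1 + 0/3 + 0/2 + 2/3 + 2/2 + 1/1 = 55/6; mean = 55/6 ÷ 18 = 55/108 = 0.509259… → 0.509.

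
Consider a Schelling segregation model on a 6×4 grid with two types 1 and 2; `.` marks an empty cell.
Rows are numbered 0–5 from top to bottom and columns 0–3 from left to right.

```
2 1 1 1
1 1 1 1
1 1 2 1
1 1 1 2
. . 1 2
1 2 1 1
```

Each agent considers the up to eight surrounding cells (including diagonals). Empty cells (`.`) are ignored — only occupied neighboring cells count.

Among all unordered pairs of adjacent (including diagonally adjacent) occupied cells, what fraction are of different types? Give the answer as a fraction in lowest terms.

Scan each occupied cell's neighbors to the right and below (and the two forward diagonals) so each pair is counted once.
Row 0: 2(0,0)–1(0,1)≠ 2(0,0)–1(1,0)≠ 2(0,0)–1(1,1)≠ 1(0,1)–1(0,2)= 1(0,1)–1(1,1)= 1(0,1)–1(1,2)= 1(0,1)–1(1,0)= 1(0,2)–1(0,3)= 1(0,2)–1(1,2)= 1(0,2)–1(1,3)= 1(0,2)–1(1,1)= 1(0,3)–1(1,3)= 1(0,3)–1(1,2)=  → 3/13 unlike.
Row 1: 1(1,0)–1(1,1)= 1(1,0)–1(2,0)= 1(1,0)–1(2,1)= 1(1,1)–1(1,2)= 1(1,1)–1(2,1)= 1(1,1)–2(2,2)≠ 1(1,1)–1(2,0)= 1(1,2)–1(1,3)= 1(1,2)–2(2,2)≠ 1(1,2)–1(2,3)= 1(1,2)–1(2,1)= 1(1,3)–1(2,3)= 1(1,3)–2(2,2)≠  → 3/13 unlike.
Row 2: 1(2,0)–1(2,1)= 1(2,0)–1(3,0)= 1(2,0)–1(3,1)= 1(2,1)–2(2,2)≠ 1(2,1)–1(3,1)= 1(2,1)–1(3,2)= 1(2,1)–1(3,0)= 2(2,2)–1(2,3)≠ 2(2,2)–1(3,2)≠ 2(2,2)–2(3,3)= 2(2,2)–1(3,1)≠ 1(2,3)–2(3,3)≠ 1(2,3)–1(3,2)=  → 5/13 unlike.
Row 3: 1(3,0)–1(3,1)= 1(3,1)–1(3,2)= 1(3,1)–1(4,2)= 1(3,2)–2(3,3)≠ 1(3,2)–1(4,2)= 1(3,2)–2(4,3)≠ 2(3,3)–2(4,3)= 2(3,3)–1(4,2)≠  → 3/8 unlike.
Row 4: 1(4,2)–2(4,3)≠ 1(4,2)–1(5,2)= 1(4,2)–1(5,3)= 1(4,2)–2(5,1)≠ 2(4,3)–1(5,3)≠ 2(4,3)–1(5,2)≠  → 4/6 unlike.
Row 5: 1(5,0)–2(5,1)≠ 2(5,1)–1(5,2)≠ 1(5,2)–1(5,3)=  → 2/3 unlike.
Total adjacent occupied pairs: 56; unlike-type pairs: 20.
20/56 reduces to 5/14.

5/14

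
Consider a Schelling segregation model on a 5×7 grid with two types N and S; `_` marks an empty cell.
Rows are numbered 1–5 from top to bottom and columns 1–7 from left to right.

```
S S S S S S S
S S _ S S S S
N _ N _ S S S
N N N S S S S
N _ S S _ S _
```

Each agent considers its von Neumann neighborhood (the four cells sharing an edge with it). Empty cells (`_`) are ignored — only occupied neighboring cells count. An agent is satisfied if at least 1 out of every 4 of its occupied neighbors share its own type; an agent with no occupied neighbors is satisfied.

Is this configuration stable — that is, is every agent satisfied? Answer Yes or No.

Row 1: (1,1)S 2/2 satisfied · (1,2)S 3/3 satisfied · (1,3)S 2/2 satisfied · (1,4)S 3/3 satisfied · (1,5)S 3/3 satisfied · (1,6)S 3/3 satisfied · (1,7)S 2/2 satisfied
Row 2: (2,1)S 2/3 satisfied · (2,2)S 2/2 satisfied · (2,4)S 2/2 satisfied · (2,5)S 4/4 satisfied · (2,6)S 4/4 satisfied · (2,7)S 3/3 satisfied
Row 3: (3,1)N 1/2 satisfied · (3,3)N 1/1 satisfied · (3,5)S 3/3 satisfied · (3,6)S 4/4 satisfied · (3,7)S 3/3 satisfied
Row 4: (4,1)N 3/3 satisfied · (4,2)N 2/2 satisfied · (4,3)N 2/4 satisfied · (4,4)S 2/3 satisfied · (4,5)S 3/3 satisfied · (4,6)S 4/4 satisfied · (4,7)S 2/2 satisfied
Row 5: (5,1)N 1/1 satisfied · (5,3)S 1/2 satisfied · (5,4)S 2/2 satisfied · (5,6)S 1/1 satisfied
All meet the threshold, so the configuration is stable.

Yes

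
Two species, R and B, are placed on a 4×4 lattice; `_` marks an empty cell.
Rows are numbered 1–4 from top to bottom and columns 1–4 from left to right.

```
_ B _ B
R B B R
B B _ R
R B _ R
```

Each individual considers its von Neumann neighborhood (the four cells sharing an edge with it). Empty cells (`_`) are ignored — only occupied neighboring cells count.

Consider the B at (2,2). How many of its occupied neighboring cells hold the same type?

Occupied neighbors of (2,2): (1,2)=B, (3,2)=B, (2,1)=R, (2,3)=B.
Same type (B): 3 of 4.

3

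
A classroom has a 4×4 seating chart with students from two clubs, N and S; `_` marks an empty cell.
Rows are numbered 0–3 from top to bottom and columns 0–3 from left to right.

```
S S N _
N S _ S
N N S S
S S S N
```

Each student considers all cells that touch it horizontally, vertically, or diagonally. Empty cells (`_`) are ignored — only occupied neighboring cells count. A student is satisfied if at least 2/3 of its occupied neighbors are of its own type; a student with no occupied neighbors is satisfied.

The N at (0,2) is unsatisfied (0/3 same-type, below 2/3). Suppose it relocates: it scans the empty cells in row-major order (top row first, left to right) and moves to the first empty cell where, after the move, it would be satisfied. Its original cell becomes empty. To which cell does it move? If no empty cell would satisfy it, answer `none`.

Vacating (0,2). Empty cells in order:
  (0,3): 0/1 same-type → still unsatisfied.
  (1,2): 1/6 same-type → still unsatisfied.

none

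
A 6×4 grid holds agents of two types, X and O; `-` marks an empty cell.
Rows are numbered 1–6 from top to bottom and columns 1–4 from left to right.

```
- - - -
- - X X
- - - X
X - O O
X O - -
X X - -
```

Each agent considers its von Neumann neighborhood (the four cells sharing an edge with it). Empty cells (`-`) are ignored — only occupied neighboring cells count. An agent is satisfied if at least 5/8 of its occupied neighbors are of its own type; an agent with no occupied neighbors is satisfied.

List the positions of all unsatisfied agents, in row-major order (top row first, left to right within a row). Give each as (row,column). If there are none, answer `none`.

Row 2: (2,3)X 1/1 ok · (2,4)X 2/2 ok
Row 3: (3,4)X 1/2 unhappy
Row 4: (4,1)X 1/1 ok · (4,3)O 1/1 ok · (4,4)O 1/2 unhappy
Row 5: (5,1)X 2/3 ok · (5,2)O 0/2 unhappy
Row 6: (6,1)X 2/2 ok · (6,2)X 1/2 unhappy

(3,4), (4,4), (5,2), (6,2)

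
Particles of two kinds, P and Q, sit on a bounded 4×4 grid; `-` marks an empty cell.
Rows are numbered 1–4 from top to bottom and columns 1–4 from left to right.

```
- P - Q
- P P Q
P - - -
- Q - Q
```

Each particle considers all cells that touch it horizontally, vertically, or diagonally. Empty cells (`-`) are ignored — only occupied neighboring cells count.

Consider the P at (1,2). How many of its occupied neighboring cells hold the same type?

Occupied neighbors of (1,2): (2,2)=P, (2,3)=P.
Same type (P): 2 of 2.

2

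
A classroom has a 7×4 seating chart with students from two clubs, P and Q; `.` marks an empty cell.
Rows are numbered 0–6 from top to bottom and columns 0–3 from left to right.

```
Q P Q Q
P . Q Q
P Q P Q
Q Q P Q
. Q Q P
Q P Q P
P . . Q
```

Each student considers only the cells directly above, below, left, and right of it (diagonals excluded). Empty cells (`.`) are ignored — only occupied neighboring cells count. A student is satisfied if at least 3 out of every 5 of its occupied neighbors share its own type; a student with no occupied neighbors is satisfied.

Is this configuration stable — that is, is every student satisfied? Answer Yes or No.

No

Row 0: (0,0)Q 0/2 unhappy · (0,1)P 0/2 unhappy · (0,2)Q 2/3 ok · (0,3)Q 2/2 ok
Row 1: (1,0)P 1/2 unhappy · (1,2)Q 2/3 ok · (1,3)Q 3/3 ok
Row 2: (2,0)P 1/3 unhappy · (2,1)Q 1/3 unhappy · (2,2)P 1/4 unhappy · (2,3)Q 2/3 ok
Row 3: (3,0)Q 1/2 unhappy · (3,1)Q 3/4 ok · (3,2)P 1/4 unhappy · (3,3)Q 1/3 unhappy
Row 4: (4,1)Q 2/3 ok · (4,2)Q 2/4 unhappy · (4,3)P 1/3 unhappy
Row 5: (5,0)Q 0/2 unhappy · (5,1)P 0/3 unhappy · (5,2)Q 1/3 unhappy · (5,3)P 1/3 unhappy
Row 6: (6,0)P 0/1 unhappy · (6,3)Q 0/1 unhappy
For instance (0,0) has only 0/2 same-type neighbors, below 3/5.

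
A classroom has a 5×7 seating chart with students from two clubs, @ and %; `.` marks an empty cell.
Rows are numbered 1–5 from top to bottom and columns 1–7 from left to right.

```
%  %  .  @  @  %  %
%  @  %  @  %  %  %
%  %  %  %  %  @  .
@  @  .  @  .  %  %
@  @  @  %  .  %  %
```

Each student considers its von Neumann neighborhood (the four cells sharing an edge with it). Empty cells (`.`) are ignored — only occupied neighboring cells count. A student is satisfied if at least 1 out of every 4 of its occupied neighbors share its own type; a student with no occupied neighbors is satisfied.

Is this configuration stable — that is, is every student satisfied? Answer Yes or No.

No

(1,1)% 2/2 ✓
(1,2)% 1/2 ✓
(1,4)@ 2/2 ✓
(1,5)@ 1/3 ✓
(1,6)% 2/3 ✓
(1,7)% 2/2 ✓
(2,1)% 2/3 ✓
(2,2)@ 0/4 ✗
(2,3)% 1/3 ✓
(2,4)@ 1/4 ✓
(2,5)% 2/4 ✓
(2,6)% 3/4 ✓
(2,7)% 2/2 ✓
(3,1)% 2/3 ✓
(3,2)% 2/4 ✓
(3,3)% 3/3 ✓
(3,4)% 2/4 ✓
(3,5)% 2/3 ✓
(3,6)@ 0/3 ✗
(4,1)@ 2/3 ✓
(4,2)@ 2/3 ✓
(4,4)@ 0/2 ✗
(4,6)% 2/3 ✓
(4,7)% 2/2 ✓
(5,1)@ 2/2 ✓
(5,2)@ 3/3 ✓
(5,3)@ 1/2 ✓
(5,4)% 0/2 ✗
(5,6)% 2/2 ✓
(5,7)% 2/2 ✓
For instance (2,2) has only 0/4 same-type neighbors, below 1/4.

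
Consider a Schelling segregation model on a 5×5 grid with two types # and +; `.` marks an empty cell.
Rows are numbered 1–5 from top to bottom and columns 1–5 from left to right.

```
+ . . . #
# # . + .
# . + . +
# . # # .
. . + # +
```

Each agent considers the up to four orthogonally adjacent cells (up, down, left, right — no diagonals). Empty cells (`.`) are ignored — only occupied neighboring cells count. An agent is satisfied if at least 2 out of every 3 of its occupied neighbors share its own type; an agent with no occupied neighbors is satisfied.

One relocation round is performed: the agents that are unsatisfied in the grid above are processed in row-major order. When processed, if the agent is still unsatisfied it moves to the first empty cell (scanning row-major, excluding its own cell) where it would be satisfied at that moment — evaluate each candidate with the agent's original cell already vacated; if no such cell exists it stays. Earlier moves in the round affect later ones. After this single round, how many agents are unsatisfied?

Initially unsatisfied (in order): (1,1), (3,3), (4,3), (5,3), (5,4), (5,5).
  (1,1) → (1,3).
  (3,3) → (1,4).
  (4,3) → (1,1).
  (5,3) → (2,3).
  (5,4) → (1,2).
  (5,5): now satisfied by earlier moves; stays.
Resulting grid:
# # + + #
# # + + .
# . . . +
# . . # .
. . . . +
Unsatisfied now: (1,5).

1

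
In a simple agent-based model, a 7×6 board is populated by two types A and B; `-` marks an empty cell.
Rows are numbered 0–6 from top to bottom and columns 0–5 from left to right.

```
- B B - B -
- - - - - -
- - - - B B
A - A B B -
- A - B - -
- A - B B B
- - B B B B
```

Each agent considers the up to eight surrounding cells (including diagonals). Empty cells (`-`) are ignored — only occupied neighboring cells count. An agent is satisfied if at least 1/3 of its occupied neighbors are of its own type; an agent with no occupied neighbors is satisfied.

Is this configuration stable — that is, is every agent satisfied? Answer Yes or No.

Row 0: (0,1)B 1/1 satisfied · (0,2)B 1/1 satisfied · (0,4)B 0/0 satisfied
Row 2: (2,4)B 3/3 satisfied · (2,5)B 2/2 satisfied
Row 3: (3,0)A 1/1 satisfied · (3,2)A 1/3 satisfied · (3,3)B 3/4 satisfied · (3,4)B 4/4 satisfied
Row 4: (4,1)A 3/3 satisfied · (4,3)B 4/5 satisfied
Row 5: (5,1)A 1/2 satisfied · (5,3)B 5/5 satisfied · (5,4)B 6/6 satisfied · (5,5)B 3/3 satisfied
Row 6: (6,2)B 2/3 satisfied · (6,3)B 4/4 satisfied · (6,4)B 5/5 satisfied · (6,5)B 3/3 satisfied
All meet the threshold, so the configuration is stable.

Yes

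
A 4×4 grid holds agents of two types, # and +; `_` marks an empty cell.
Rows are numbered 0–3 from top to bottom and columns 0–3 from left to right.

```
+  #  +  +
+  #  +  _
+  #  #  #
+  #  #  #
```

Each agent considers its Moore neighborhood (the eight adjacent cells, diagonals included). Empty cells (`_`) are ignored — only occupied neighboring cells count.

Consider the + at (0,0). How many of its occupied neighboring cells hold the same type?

1

Occupied neighbors of (0,0): (0,1)=#, (1,0)=+, (1,1)=#.
Same type (+): 1 of 3.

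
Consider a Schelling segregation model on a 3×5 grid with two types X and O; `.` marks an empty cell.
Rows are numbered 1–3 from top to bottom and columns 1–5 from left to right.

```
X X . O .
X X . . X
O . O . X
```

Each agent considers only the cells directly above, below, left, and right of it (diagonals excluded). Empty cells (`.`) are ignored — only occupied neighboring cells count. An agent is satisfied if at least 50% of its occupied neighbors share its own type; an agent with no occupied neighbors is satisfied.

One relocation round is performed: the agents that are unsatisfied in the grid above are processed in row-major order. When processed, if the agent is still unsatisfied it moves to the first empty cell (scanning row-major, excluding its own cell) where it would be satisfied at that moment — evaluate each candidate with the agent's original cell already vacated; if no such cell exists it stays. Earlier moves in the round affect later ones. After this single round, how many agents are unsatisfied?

Initially unsatisfied (in order): (3,1).
  (3,1) → (1,3).
Resulting grid:
X X O O .
X X . . X
. . O . X
All satisfied now.

0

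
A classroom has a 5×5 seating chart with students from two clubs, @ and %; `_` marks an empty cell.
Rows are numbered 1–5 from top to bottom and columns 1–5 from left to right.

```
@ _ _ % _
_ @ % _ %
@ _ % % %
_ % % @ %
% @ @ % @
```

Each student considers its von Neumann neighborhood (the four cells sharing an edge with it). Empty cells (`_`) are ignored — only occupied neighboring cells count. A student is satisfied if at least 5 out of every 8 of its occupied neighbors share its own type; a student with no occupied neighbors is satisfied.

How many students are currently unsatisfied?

11

Row 1: (1,1)@ 0/0 ✓ · (1,4)% 0/0 ✓
Row 2: (2,2)@ 0/1 ✗ · (2,3)% 1/2 ✗ · (2,5)% 1/1 ✓
Row 3: (3,1)@ 0/0 ✓ · (3,3)% 3/3 ✓ · (3,4)% 2/3 ✓ · (3,5)% 3/3 ✓
Row 4: (4,2)% 1/2 ✗ · (4,3)% 2/4 ✗ · (4,4)@ 0/4 ✗ · (4,5)% 1/3 ✗
Row 5: (5,1)% 0/1 ✗ · (5,2)@ 1/3 ✗ · (5,3)@ 1/3 ✗ · (5,4)% 0/3 ✗ · (5,5)@ 0/2 ✗
Unsatisfied: (2,2), (2,3), (4,2), (4,3), (4,4), (4,5), (5,1), (5,2), (5,3), (5,4), (5,5) — 11 in total.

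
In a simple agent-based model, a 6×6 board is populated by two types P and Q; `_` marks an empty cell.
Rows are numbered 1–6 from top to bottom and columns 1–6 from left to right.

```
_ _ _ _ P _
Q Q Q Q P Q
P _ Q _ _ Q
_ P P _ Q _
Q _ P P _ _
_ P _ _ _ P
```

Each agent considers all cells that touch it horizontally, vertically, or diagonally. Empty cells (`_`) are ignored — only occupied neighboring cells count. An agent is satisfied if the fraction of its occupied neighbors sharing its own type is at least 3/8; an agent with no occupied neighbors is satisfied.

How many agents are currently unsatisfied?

Row 1: (1,5)P 1/3 not
Row 2: (2,1)Q 1/2 satisfied · (2,2)Q 3/4 satisfied · (2,3)Q 3/3 satisfied · (2,4)Q 2/4 satisfied · (2,5)P 1/4 not · (2,6)Q 1/3 not
Row 3: (3,1)P 1/3 not · (3,3)Q 3/5 satisfied · (3,6)Q 2/3 satisfied
Row 4: (4,2)P 3/5 satisfied · (4,3)P 3/4 satisfied · (4,5)Q 1/2 satisfied
Row 5: (5,1)Q 0/2 not · (5,3)P 4/4 satisfied · (5,4)P 2/3 satisfied
Row 6: (6,2)P 1/2 satisfied · (6,6)P 0/0 satisfied
Unsatisfied: (1,5), (2,5), (2,6), (3,1), (5,1) — 5 in total.

5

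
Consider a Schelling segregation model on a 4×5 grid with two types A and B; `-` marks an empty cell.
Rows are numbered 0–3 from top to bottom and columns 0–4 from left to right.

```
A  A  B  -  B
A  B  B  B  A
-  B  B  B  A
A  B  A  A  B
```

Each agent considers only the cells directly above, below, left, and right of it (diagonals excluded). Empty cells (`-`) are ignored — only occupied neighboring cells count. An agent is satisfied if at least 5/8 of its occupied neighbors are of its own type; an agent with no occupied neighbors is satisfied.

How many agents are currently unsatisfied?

(0,0)A 2/2 ok
(0,1)A 1/3 unhappy
(0,2)B 1/2 unhappy
(0,4)B 0/1 unhappy
(1,0)A 1/2 unhappy
(1,1)B 2/4 unhappy
(1,2)B 4/4 ok
(1,3)B 2/3 ok
(1,4)A 1/3 unhappy
(2,1)B 3/3 ok
(2,2)B 3/4 ok
(2,3)B 2/4 unhappy
(2,4)A 1/3 unhappy
(3,0)A 0/1 unhappy
(3,1)B 1/3 unhappy
(3,2)A 1/3 unhappy
(3,3)A 1/3 unhappy
(3,4)B 0/2 unhappy
Unsatisfied: (0,1), (0,2), (0,4), (1,0), (1,1), (1,4), (2,3), (2,4), (3,0), (3,1), (3,2), (3,3), (3,4) — 13 in total.

13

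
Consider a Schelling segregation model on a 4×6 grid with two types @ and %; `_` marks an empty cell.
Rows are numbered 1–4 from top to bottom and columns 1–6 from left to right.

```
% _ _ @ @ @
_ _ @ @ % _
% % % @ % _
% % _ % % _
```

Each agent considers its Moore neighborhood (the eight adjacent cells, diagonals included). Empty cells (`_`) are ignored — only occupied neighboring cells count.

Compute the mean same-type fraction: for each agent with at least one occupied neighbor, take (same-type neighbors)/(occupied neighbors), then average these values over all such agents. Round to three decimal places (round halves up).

0.663

(1,1)% — no occupied neighbors
(1,4)@ 3/4
(1,5)@ 3/4
(1,6)@ 1/2
(2,3)@ 3/5
(2,4)@ 4/7
(2,5)% 1/6
(3,1)% 3/3
(3,2)% 4/5
(3,3)% 3/6
(3,4)@ 2/7
(3,5)% 3/5
(4,1)% 3/3
(4,2)% 4/4
(4,4)% 3/4
(4,5)% 2/3
Sum over 15 agents: 3/4 + 3/4 + 1/2 + 3/5 + 4/7 + 1/6 + 3/3 + 4/5 + 3/6 + 2/7 + 3/5 + 3/3 + 4/4 + 3/4 + 2/3 = 835/84; mean = 835/84 ÷ 15 = 167/252 = 0.662698… → 0.663.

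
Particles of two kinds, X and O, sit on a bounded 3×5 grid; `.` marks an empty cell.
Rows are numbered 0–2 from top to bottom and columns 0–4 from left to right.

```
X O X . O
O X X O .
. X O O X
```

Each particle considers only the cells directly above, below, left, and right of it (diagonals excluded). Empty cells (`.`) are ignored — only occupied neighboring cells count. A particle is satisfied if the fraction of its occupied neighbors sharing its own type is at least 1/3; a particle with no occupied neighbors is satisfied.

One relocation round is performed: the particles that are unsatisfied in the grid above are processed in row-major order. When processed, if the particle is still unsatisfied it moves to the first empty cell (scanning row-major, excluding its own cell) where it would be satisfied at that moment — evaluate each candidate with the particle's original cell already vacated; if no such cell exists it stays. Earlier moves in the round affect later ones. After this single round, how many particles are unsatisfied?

Initially unsatisfied (in order): (0,0), (0,1), (1,0), (2,4).
  (0,0) → (0,3).
  (0,1) → (0,0).
  (1,0): now satisfied by earlier moves; stays.
  (2,4) → (0,1).
Resulting grid:
O X X X O
O X X O .
. X O O .
Unsatisfied now: (0,4).

1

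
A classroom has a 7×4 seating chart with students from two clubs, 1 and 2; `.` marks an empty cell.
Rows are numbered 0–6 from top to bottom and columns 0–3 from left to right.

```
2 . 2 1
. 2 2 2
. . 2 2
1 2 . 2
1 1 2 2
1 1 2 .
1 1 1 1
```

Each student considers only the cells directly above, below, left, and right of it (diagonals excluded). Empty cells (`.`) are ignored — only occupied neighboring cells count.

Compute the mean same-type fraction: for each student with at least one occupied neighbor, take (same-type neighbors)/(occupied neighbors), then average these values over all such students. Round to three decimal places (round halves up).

0.742

(0,0)2 — no occupied neighbors
(0,2)2 1/2
(0,3)1 0/2
(1,1)2 1/1
(1,2)2 4/4
(1,3)2 2/3
(2,2)2 2/2
(2,3)2 3/3
(3,0)1 1/2
(3,1)2 0/2
(3,3)2 2/2
(4,0)1 3/3
(4,1)1 2/4
(4,2)2 2/3
(4,3)2 2/2
(5,0)1 3/3
(5,1)1 3/4
(5,2)2 1/3
(6,0)1 2/2
(6,1)1 3/3
(6,2)1 2/3
(6,3)1 1/1
Sum over 21 students: 1/2 + 0/2 + 1/1 + 4/4 + 2/3 + 2/2 + 3/3 + 1/2 + 0/2 + 2/2 + 3/3 + 2/4 + 2/3 + 2/2 + 3/3 + 3/4 + 1/3 + 2/2 + 3/3 + 2/3 + 1/1 = 187/12; mean = 187/12 ÷ 21 = 187/252 = 0.742063… → 0.742.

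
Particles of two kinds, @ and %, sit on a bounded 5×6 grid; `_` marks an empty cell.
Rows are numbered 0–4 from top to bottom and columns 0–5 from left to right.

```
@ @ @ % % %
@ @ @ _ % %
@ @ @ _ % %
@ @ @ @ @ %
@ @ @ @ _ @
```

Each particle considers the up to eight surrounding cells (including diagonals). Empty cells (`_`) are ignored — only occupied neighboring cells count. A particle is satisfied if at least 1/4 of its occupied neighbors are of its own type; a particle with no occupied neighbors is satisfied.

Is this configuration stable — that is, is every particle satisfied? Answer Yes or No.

Yes

(0,0)@ 3/3 satisfied
(0,1)@ 5/5 satisfied
(0,2)@ 3/4 satisfied
(0,3)% 2/4 satisfied
(0,4)% 4/4 satisfied
(0,5)% 3/3 satisfied
(1,0)@ 5/5 satisfied
(1,1)@ 8/8 satisfied
(1,2)@ 5/6 satisfied
(1,4)% 6/6 satisfied
(1,5)% 5/5 satisfied
(2,0)@ 5/5 satisfied
(2,1)@ 8/8 satisfied
(2,2)@ 6/6 satisfied
(2,4)% 4/6 satisfied
(2,5)% 4/5 satisfied
(3,0)@ 5/5 satisfied
(3,1)@ 8/8 satisfied
(3,2)@ 7/7 satisfied
(3,3)@ 5/6 satisfied
(3,4)@ 3/6 satisfied
(3,5)% 2/4 satisfied
(4,0)@ 3/3 satisfied
(4,1)@ 5/5 satisfied
(4,2)@ 5/5 satisfied
(4,3)@ 4/4 satisfied
(4,5)@ 1/2 satisfied
All meet the threshold, so the configuration is stable.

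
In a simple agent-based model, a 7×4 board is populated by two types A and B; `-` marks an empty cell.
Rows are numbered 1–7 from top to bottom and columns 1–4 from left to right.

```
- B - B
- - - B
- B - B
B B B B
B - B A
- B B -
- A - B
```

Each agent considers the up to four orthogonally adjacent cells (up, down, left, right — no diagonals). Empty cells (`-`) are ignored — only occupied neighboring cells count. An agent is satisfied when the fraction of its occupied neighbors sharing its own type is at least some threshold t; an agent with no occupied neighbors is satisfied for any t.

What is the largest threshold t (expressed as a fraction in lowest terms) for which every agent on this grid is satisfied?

0/1

Row 1: (1,2)B — no occupied neighbors · (1,4)B 1/1
Row 2: (2,4)B 2/2
Row 3: (3,2)B 1/1 · (3,4)B 2/2
Row 4: (4,1)B 2/2 · (4,2)B 3/3 · (4,3)B 3/3 · (4,4)B 2/3
Row 5: (5,1)B 1/1 · (5,3)B 2/3 · (5,4)A 0/2
Row 6: (6,2)B 1/2 · (6,3)B 2/2
Row 7: (7,2)A 0/1 · (7,4)B — no occupied neighbors
The smallest same-type fraction is 0/2 at (5,4), which reduces to 0/1. Any threshold above that leaves this agent unsatisfied.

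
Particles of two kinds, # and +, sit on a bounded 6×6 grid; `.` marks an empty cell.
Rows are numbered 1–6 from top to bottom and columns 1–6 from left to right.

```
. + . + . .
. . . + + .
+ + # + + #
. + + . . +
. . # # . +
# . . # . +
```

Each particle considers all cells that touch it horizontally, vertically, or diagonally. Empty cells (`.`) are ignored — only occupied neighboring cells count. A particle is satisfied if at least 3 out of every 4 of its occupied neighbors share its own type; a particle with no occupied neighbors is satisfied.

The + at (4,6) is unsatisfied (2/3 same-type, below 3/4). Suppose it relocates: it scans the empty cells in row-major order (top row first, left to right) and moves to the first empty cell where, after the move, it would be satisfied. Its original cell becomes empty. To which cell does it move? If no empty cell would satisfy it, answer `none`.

(1,1)

Vacating (4,6). Empty cells in order:
  (1,1): 1/1 same-type → satisfied — stop here.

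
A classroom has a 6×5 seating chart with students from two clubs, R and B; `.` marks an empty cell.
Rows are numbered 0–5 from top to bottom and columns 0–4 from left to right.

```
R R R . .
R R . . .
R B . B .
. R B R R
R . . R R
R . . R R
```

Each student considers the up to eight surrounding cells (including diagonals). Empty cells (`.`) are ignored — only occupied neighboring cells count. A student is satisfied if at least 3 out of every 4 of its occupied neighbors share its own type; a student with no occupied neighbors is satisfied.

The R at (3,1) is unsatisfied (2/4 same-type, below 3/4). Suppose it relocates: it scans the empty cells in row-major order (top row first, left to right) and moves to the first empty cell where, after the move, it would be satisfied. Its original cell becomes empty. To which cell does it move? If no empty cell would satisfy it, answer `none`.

(0,3)

Vacating (3,1). Empty cells in order:
  (0,3): 1/1 same-type → satisfied — stop here.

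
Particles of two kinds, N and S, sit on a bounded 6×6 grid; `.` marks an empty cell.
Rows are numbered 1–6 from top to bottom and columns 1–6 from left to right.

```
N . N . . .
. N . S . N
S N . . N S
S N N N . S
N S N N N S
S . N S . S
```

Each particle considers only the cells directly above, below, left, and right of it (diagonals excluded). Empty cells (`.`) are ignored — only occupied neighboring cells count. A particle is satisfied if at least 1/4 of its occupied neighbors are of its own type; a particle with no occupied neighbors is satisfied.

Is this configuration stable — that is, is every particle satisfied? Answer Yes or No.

(1,1)N 0/0 satisfied
(1,3)N 0/0 satisfied
(2,2)N 1/1 satisfied
(2,4)S 0/0 satisfied
(2,6)N 0/1 not
(3,1)S 1/2 satisfied
(3,2)N 2/3 satisfied
(3,5)N 0/1 not
(3,6)S 1/3 satisfied
(4,1)S 1/3 satisfied
(4,2)N 2/4 satisfied
(4,3)N 3/3 satisfied
(4,4)N 2/2 satisfied
(4,6)S 2/2 satisfied
(5,1)N 0/3 not
(5,2)S 0/3 not
(5,3)N 3/4 satisfied
(5,4)N 3/4 satisfied
(5,5)N 1/2 satisfied
(5,6)S 2/3 satisfied
(6,1)S 0/1 not
(6,3)N 1/2 satisfied
(6,4)S 0/2 not
(6,6)S 1/1 satisfied
For instance (2,6) has only 0/1 same-type neighbors, below 1/4.

No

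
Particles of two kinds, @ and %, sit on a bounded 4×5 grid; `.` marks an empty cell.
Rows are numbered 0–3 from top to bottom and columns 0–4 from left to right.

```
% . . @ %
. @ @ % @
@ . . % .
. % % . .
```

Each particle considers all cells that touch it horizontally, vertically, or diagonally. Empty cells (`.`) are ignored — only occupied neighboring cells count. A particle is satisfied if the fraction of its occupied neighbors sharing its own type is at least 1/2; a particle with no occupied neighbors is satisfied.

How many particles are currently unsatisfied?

4

Row 0: (0,0)% 0/1 unhappy · (0,3)@ 2/4 ok · (0,4)% 1/3 unhappy
Row 1: (1,1)@ 2/3 ok · (1,2)@ 2/4 ok · (1,3)% 2/5 unhappy · (1,4)@ 1/4 unhappy
Row 2: (2,0)@ 1/2 ok · (2,3)% 2/4 ok
Row 3: (3,1)% 1/2 ok · (3,2)% 2/2 ok
Unsatisfied: (0,0), (0,4), (1,3), (1,4) — 4 in total.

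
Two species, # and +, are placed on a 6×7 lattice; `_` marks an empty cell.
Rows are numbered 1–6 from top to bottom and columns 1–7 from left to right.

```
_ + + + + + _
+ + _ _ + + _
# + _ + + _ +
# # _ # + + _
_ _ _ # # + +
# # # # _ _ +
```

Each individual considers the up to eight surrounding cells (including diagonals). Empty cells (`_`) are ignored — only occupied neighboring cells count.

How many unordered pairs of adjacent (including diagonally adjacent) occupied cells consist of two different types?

Scan each occupied cell's neighbors to the right and below (and the two forward diagonals) so each pair is counted once.
Row 1: +(1,2)–+(1,3)= +(1,2)–+(2,2)= +(1,2)–+(2,1)= +(1,3)–+(1,4)= +(1,3)–+(2,2)= +(1,4)–+(1,5)= +(1,4)–+(2,5)= +(1,5)–+(1,6)= +(1,5)–+(2,5)= +(1,5)–+(2,6)= +(1,6)–+(2,6)= +(1,6)–+(2,5)=  → 0/12 unlike.
Row 2: +(2,1)–+(2,2)= +(2,1)–#(3,1)≠ +(2,1)–+(3,2)= +(2,2)–+(3,2)= +(2,2)–#(3,1)≠ +(2,5)–+(2,6)= +(2,5)–+(3,5)= +(2,5)–+(3,4)= +(2,6)–+(3,7)= +(2,6)–+(3,5)=  → 2/10 unlike.
Row 3: #(3,1)–+(3,2)≠ #(3,1)–#(4,1)= #(3,1)–#(4,2)= +(3,2)–#(4,2)≠ +(3,2)–#(4,1)≠ +(3,4)–+(3,5)= +(3,4)–#(4,4)≠ +(3,4)–+(4,5)= +(3,5)–+(4,5)= +(3,5)–+(4,6)= +(3,5)–#(4,4)≠ +(3,7)–+(4,6)=  → 5/12 unlike.
Row 4: #(4,1)–#(4,2)= #(4,4)–+(4,5)≠ #(4,4)–#(5,4)= #(4,4)–#(5,5)= +(4,5)–+(4,6)= +(4,5)–#(5,5)≠ +(4,5)–+(5,6)= +(4,5)–#(5,4)≠ +(4,6)–+(5,6)= +(4,6)–+(5,7)= +(4,6)–#(5,5)≠  → 4/11 unlike.
Row 5: #(5,4)–#(5,5)= #(5,4)–#(6,4)= #(5,4)–#(6,3)= #(5,5)–+(5,6)≠ #(5,5)–#(6,4)= +(5,6)–+(5,7)= +(5,6)–+(6,7)= +(5,7)–+(6,7)=  → 1/8 unlike.
Row 6: #(6,1)–#(6,2)= #(6,2)–#(6,3)= #(6,3)–#(6,4)=  → 0/3 unlike.
Total adjacent occupied pairs: 56; unlike-type pairs: 12.

12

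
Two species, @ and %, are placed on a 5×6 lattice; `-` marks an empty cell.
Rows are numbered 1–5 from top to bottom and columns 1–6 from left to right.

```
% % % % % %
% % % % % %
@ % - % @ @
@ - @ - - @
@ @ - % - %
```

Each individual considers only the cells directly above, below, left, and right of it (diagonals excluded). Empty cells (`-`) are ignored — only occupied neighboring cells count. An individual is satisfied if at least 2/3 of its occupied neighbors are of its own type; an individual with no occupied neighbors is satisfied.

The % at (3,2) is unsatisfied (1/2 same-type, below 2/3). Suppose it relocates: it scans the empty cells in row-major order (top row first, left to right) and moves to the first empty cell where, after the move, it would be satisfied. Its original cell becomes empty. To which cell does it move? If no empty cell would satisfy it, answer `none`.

Vacating (3,2). Empty cells in order:
  (3,3): 2/3 same-type → satisfied — stop here.

(3,3)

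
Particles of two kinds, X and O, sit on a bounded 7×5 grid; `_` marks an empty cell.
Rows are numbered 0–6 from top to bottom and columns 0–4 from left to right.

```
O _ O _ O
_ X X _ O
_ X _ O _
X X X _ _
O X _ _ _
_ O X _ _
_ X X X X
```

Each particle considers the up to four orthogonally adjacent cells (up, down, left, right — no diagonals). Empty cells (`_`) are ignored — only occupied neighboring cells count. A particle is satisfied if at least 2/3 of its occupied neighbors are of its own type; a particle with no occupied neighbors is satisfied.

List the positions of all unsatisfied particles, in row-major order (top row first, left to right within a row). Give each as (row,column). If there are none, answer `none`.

(0,0)O 0/0 ✓
(0,2)O 0/1 ✗
(0,4)O 1/1 ✓
(1,1)X 2/2 ✓
(1,2)X 1/2 ✗
(1,4)O 1/1 ✓
(2,1)X 2/2 ✓
(2,3)O 0/0 ✓
(3,0)X 1/2 ✗
(3,1)X 4/4 ✓
(3,2)X 1/1 ✓
(4,0)O 0/2 ✗
(4,1)X 1/3 ✗
(5,1)O 0/3 ✗
(5,2)X 1/2 ✗
(6,1)X 1/2 ✗
(6,2)X 3/3 ✓
(6,3)X 2/2 ✓
(6,4)X 1/1 ✓

(0,2), (1,2), (3,0), (4,0), (4,1), (5,1), (5,2), (6,1)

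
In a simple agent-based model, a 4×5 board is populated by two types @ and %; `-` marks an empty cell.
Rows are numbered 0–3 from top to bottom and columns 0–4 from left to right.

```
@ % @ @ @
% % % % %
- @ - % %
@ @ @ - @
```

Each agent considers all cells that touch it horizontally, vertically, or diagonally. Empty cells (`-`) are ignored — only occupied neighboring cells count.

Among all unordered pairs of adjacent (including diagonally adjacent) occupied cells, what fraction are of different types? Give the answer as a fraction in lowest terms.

Scan each occupied cell's neighbors to the right and below (and the two forward diagonals) so each pair is counted once.
From row 0: 12 unlike of 17 pairs (running 12/17).
From row 1: 3 unlike of 12 pairs (running 15/29).
From row 2: 3 unlike of 7 pairs (running 18/36).
From row 3: 0 unlike of 2 pairs (running 18/38).
Total adjacent occupied pairs: 38; unlike-type pairs: 18.
18/38 reduces to 9/19.

9/19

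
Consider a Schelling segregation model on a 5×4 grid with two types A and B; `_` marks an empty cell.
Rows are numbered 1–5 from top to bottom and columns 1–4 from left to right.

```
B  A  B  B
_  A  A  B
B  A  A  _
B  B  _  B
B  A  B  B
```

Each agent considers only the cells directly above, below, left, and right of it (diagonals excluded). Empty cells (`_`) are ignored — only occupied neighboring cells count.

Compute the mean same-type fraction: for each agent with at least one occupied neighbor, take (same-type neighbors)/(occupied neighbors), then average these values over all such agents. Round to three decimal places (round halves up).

0.588

(1,1)B 0/1
(1,2)A 1/3
(1,3)B 1/3
(1,4)B 2/2
(2,2)A 3/3
(2,3)A 2/4
(2,4)B 1/2
(3,1)B 1/2
(3,2)A 2/4
(3,3)A 2/2
(4,1)B 3/3
(4,2)B 1/3
(4,4)B 1/1
(5,1)B 1/2
(5,2)A 0/3
(5,3)B 1/2
(5,4)B 2/2
Sum over 17 agents: 0/1 + 1/3 + 1/3 + 2/2 + 3/3 + 2/4 + 1/2 + 1/2 + 2/4 + 2/2 + 3/3 + 1/3 + 1/1 + 1/2 + 0/3 + 1/2 + 2/2 = 10; mean = 10 ÷ 17 = 10/17 = 0.588235… → 0.588.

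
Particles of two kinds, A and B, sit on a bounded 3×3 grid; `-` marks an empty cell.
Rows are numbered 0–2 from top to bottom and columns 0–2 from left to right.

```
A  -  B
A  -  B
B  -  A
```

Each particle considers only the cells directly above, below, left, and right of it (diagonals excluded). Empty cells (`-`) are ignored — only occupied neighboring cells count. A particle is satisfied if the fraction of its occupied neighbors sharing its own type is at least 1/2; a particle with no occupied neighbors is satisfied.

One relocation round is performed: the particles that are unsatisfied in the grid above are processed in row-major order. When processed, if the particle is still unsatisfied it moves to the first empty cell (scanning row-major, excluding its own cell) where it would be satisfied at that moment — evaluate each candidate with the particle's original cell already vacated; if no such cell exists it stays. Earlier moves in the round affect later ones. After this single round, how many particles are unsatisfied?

Initially unsatisfied (in order): (2,0), (2,2).
  (2,0) → (0,1).
  (2,2) → (2,0).
Resulting grid:
A B B
A - B
A - -
All satisfied now.

0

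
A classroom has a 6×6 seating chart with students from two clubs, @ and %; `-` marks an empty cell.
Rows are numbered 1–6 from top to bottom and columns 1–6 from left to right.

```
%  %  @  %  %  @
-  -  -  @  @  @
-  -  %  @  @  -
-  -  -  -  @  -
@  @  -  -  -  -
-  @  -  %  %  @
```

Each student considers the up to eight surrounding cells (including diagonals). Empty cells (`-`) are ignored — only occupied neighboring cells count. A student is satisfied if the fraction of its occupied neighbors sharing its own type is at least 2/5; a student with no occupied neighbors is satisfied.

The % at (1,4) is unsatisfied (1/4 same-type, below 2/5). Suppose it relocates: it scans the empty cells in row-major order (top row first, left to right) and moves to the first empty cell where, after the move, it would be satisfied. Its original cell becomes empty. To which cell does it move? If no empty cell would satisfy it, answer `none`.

Vacating (1,4). Empty cells in order:
  (2,1): 2/2 same-type → satisfied — stop here.

(2,1)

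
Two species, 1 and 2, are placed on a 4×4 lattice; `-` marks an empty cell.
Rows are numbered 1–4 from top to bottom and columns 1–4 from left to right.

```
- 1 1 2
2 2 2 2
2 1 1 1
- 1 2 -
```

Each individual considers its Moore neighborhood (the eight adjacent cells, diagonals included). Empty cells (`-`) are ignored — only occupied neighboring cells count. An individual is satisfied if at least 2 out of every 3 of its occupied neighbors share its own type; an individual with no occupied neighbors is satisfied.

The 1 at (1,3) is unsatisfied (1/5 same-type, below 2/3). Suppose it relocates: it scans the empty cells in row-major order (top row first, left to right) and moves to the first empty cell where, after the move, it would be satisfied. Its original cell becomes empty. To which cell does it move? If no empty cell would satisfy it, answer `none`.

(4,1)

Vacating (1,3). Empty cells in order:
  (1,1): 1/3 same-type → still unsatisfied.
  (4,1): 2/3 same-type → satisfied — stop here.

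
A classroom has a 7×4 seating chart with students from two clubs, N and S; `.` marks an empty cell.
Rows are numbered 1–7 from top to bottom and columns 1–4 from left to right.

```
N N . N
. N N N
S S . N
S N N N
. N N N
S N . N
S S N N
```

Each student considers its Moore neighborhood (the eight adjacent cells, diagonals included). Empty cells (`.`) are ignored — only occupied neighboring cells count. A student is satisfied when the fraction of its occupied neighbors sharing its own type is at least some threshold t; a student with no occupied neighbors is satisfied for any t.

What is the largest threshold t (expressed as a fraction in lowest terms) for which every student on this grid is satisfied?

(1,1)N 2/2
(1,2)N 3/3
(1,4)N 2/2
(2,2)N 3/5
(2,3)N 5/6
(2,4)N 3/3
(3,1)S 2/4
(3,2)S 2/6
(3,4)N 4/4
(4,1)S 2/4
(4,2)N 3/6
(4,3)N 6/7
(4,4)N 4/4
(5,2)N 4/6
(5,3)N 7/7
(5,4)N 4/4
(6,1)S 2/4
(6,2)N 3/6
(6,4)N 4/4
(7,1)S 2/3
(7,2)S 2/4
(7,3)N 3/4
(7,4)N 2/2
The smallest same-type fraction is 2/6 at (3,2), which reduces to 1/3. Any threshold above that leaves this student unsatisfied.

1/3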